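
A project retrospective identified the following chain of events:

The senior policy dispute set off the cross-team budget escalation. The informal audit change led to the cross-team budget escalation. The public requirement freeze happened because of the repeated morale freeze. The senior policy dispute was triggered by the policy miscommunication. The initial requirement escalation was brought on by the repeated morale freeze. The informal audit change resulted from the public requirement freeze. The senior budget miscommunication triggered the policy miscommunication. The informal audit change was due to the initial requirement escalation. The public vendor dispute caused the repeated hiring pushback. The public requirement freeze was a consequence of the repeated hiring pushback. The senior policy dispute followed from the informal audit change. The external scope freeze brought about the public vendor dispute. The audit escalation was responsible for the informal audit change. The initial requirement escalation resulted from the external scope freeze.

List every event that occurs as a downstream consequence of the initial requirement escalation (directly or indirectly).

Direct effects: the informal audit change.
2 steps out: the senior policy dispute, the cross-team budget escalation.
Not reachable from it: the repeated morale freeze, the external scope freeze, the audit escalation, the senior budget miscommunication, the public vendor dispute, the repeated hiring pushback, the public requirement freeze, the policy miscommunication.

the cross-team budget escalation, the informal audit change, the senior policy dispute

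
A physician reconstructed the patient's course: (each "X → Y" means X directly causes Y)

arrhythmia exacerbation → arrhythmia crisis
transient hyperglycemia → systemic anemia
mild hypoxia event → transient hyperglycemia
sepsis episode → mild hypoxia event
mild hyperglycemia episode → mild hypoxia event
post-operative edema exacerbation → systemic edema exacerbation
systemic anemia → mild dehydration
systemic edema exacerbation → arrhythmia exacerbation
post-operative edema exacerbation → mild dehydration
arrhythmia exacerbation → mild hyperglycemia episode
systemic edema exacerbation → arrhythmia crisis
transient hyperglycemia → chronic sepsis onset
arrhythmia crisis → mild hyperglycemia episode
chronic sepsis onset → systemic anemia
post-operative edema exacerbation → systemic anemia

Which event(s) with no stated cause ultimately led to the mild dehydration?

Tracing upstream from the mild dehydration: the mild dehydration ← the post-operative edema exacerbation.
A separate upstream branch: the mild dehydration ← the systemic anemia ← the transient hyperglycemia ← the mild hypoxia event ← the sepsis episode.
Each of those chain origins has no stated cause.

the post-operative edema exacerbation, the sepsis episode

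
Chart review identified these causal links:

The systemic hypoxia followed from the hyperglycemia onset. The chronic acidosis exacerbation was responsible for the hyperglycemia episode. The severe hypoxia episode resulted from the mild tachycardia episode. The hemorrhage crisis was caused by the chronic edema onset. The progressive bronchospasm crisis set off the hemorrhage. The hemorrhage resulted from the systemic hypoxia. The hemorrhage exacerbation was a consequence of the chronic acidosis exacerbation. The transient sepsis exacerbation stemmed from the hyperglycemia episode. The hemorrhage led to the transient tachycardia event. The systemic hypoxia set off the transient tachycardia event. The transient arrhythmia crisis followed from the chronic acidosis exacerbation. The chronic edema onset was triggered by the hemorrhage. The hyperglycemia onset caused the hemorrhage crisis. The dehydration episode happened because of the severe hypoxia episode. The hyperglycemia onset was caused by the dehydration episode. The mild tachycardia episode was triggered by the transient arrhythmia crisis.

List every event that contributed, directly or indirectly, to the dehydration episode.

the chronic acidosis exacerbation, the mild tachycardia episode, the severe hypoxia episode, the transient arrhythmia crisis

Immediate cause of the dehydration episode: the severe hypoxia episode.
Further upstream: the chronic acidosis exacerbation, the transient arrhythmia crisis, the mild tachycardia episode.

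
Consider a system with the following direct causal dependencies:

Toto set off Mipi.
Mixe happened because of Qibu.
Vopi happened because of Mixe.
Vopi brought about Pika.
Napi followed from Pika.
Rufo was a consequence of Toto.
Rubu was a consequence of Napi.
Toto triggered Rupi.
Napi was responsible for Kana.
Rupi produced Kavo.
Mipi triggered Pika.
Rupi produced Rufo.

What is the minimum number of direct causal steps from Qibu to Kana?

5

Shortest chain: Qibu → Mixe → Vopi → Pika → Napi → Kana.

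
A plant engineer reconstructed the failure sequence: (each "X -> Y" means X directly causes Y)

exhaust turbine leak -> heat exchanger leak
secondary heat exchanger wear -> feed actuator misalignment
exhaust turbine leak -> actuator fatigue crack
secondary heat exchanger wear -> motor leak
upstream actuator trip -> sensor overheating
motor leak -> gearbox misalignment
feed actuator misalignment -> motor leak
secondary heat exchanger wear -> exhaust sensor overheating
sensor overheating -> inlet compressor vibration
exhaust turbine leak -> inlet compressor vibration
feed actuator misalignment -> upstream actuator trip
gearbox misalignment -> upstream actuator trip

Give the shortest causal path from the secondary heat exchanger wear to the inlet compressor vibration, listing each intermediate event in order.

the secondary heat exchanger wear → the feed actuator misalignment → the upstream actuator trip → the sensor overheating → the inlet compressor vibration

the secondary heat exchanger wear → the feed actuator misalignment
the feed actuator misalignment → the upstream actuator trip
the upstream actuator trip → the sensor overheating
the sensor overheating → the inlet compressor vibration
Length: 4 steps.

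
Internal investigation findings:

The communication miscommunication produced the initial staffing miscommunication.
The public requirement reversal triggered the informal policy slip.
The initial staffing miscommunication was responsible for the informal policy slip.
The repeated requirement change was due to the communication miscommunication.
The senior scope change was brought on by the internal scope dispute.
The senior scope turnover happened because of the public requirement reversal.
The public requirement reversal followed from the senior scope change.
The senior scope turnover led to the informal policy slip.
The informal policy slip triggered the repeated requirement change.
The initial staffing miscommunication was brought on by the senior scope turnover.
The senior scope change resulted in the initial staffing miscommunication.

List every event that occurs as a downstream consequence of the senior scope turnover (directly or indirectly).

the informal policy slip, the initial staffing miscommunication, the repeated requirement change

Direct effects: the initial staffing miscommunication, the informal policy slip.
2 steps out: the repeated requirement change.
Not reachable from it: the internal scope dispute, the senior scope change, the public requirement reversal, the communication miscommunication.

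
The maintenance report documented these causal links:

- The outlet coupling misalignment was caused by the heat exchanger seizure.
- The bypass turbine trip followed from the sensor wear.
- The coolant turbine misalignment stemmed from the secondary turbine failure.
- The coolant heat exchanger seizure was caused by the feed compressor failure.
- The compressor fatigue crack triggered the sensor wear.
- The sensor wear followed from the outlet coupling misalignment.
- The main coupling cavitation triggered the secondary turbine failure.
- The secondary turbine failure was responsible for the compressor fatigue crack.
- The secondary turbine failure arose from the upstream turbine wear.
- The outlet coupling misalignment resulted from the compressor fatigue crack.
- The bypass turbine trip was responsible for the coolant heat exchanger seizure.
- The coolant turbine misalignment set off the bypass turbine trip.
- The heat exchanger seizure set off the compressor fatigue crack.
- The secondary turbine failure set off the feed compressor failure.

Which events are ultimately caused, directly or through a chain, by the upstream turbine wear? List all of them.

the bypass turbine trip, the compressor fatigue crack, the coolant heat exchanger seizure, the coolant turbine misalignment, the feed compressor failure, the outlet coupling misalignment, the secondary turbine failure, the sensor wear

Direct effects: the secondary turbine failure.
2 steps out: the compressor fatigue crack, the coolant turbine misalignment, the feed compressor failure.
3 steps out: the outlet coupling misalignment, the sensor wear, the bypass turbine trip, the coolant heat exchanger seizure.
Not reachable from it: the heat exchanger seizure, the main coupling cavitation.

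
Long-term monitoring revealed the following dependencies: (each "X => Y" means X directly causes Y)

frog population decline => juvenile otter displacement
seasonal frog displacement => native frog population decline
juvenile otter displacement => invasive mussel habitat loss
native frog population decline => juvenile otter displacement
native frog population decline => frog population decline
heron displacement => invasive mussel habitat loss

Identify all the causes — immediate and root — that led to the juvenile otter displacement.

Immediate causes of the juvenile otter displacement: the native frog population decline, the frog population decline.
Further upstream: the seasonal frog displacement.

the frog population decline, the native frog population decline, the seasonal frog displacement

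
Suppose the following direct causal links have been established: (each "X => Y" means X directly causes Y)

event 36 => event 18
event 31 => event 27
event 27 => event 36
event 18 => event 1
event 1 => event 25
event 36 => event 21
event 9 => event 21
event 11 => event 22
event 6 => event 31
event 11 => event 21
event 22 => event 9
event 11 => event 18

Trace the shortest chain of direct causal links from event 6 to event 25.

event 6 → event 31
event 31 → event 27
event 27 → event 36
event 36 → event 18
event 18 → event 1
event 1 → event 25
Length: 6 steps.

event 6 → event 31 → event 27 → event 36 → event 18 → event 1 → event 25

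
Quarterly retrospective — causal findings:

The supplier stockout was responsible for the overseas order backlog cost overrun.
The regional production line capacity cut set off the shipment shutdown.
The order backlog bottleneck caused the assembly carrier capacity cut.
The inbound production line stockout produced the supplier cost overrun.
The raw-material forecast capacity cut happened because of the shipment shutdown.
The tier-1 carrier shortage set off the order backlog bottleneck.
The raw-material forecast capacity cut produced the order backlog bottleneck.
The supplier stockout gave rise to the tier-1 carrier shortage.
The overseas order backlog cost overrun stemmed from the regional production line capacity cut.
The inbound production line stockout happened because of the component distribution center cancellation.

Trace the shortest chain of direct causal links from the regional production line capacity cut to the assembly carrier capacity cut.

the regional production line capacity cut → the shipment shutdown → the raw-material forecast capacity cut → the order backlog bottleneck → the assembly carrier capacity cut

the regional production line capacity cut → the shipment shutdown
the shipment shutdown → the raw-material forecast capacity cut
the raw-material forecast capacity cut → the order backlog bottleneck
the order backlog bottleneck → the assembly carrier capacity cut
Length: 4 steps.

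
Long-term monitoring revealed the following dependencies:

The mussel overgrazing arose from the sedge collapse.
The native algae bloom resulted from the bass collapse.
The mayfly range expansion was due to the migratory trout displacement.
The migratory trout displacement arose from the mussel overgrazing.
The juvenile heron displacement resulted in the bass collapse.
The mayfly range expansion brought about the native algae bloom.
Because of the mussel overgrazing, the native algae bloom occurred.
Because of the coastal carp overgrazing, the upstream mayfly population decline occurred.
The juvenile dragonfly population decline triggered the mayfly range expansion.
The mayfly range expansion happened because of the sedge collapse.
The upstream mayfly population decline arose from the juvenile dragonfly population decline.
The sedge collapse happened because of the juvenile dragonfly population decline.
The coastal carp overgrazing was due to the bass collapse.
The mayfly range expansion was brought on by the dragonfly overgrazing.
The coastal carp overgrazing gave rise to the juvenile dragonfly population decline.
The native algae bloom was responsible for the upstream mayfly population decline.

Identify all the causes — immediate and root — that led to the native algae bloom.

Immediate causes of the native algae bloom: the bass collapse, the mussel overgrazing, the mayfly range expansion.
Further upstream: the juvenile heron displacement, the coastal carp overgrazing, the juvenile dragonfly population decline, the sedge collapse, the migratory trout displacement, the dragonfly overgrazing.

the bass collapse, the coastal carp overgrazing, the dragonfly overgrazing, the juvenile dragonfly population decline, the juvenile heron displacement, the mayfly range expansion, the migratory trout displacement, the mussel overgrazing, the sedge collapse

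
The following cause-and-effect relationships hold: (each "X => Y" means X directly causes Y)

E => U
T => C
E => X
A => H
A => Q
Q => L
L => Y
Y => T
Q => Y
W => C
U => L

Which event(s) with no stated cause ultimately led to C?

A, E, W

Tracing upstream from C: C ← W.
A separate upstream branch: C ← T ← Y ← Q ← A.
A separate upstream branch: C ← T ← Y ← L ← U ← E.
Each of those chain origins has no stated cause.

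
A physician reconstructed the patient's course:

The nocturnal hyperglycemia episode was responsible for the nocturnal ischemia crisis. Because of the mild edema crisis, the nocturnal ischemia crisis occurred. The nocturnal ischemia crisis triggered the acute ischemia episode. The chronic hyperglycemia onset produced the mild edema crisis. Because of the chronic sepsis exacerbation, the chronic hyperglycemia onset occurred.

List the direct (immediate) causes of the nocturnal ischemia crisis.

the mild edema crisis, the nocturnal hyperglycemia episode

Upstream contributors include the chronic sepsis exacerbation, the chronic hyperglycemia onset, but only the mild edema crisis, the nocturnal hyperglycemia episode feed directly into the nocturnal ischemia crisis.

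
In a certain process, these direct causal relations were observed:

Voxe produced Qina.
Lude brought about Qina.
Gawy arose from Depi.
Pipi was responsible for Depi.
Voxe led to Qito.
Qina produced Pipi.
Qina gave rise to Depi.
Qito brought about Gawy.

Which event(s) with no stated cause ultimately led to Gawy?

Tracing upstream from Gawy: Gawy ← Qito ← Voxe.
A separate upstream branch: Gawy ← Depi ← Qina ← Lude.
Each of those chain origins has no stated cause.

Lude, Voxe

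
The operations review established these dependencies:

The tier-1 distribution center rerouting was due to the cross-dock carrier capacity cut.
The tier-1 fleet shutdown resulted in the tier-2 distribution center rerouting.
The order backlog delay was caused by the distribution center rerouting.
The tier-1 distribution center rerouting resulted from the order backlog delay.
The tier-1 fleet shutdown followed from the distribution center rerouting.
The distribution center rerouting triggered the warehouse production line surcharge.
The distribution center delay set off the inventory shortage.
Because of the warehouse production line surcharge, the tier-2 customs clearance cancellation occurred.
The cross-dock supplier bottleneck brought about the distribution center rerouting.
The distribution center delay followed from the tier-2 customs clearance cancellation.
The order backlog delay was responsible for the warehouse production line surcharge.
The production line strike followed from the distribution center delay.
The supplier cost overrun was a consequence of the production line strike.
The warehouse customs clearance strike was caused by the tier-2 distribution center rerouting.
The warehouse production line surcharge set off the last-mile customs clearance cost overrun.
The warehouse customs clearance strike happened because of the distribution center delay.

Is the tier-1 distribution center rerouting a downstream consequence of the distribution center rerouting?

Yes

There is a causal chain: the distribution center rerouting → the order backlog delay → the tier-1 distribution center rerouting.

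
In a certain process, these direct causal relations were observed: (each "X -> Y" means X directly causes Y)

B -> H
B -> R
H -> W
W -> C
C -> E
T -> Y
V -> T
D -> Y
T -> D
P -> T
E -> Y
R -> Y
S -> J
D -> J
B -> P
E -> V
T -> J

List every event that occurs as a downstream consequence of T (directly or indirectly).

Direct effects: D, J, Y.
Not reachable from it: B, P, H, R, W, C, E, V, S.

D, J, Y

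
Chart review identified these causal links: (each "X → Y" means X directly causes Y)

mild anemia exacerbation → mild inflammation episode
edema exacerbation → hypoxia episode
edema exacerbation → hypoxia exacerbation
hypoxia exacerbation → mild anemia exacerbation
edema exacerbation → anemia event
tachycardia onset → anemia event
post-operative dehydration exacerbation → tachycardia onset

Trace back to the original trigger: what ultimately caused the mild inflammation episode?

the edema exacerbation

Tracing upstream from the mild inflammation episode: the mild inflammation episode ← the mild anemia exacerbation ← the hypoxia exacerbation ← the edema exacerbation.
The edema exacerbation has no stated cause, so it is the root.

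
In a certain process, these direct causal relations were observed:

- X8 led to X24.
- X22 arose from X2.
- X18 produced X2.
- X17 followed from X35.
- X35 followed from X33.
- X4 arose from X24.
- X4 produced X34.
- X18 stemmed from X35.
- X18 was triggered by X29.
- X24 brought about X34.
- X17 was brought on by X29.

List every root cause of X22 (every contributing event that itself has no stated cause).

Tracing upstream from X22: X22 ← X2 ← X18 ← X29.
A separate upstream branch: X22 ← X2 ← X18 ← X35 ← X33.
Each of those chain origins has no stated cause.

X29, X33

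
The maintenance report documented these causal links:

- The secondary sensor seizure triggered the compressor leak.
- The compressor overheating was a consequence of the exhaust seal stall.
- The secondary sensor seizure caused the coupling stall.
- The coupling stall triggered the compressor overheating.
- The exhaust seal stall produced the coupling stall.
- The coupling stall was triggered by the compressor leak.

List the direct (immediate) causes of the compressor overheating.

Upstream contributors include the secondary sensor seizure, the compressor leak, but only the coupling stall, the exhaust seal stall feed directly into the compressor overheating.

the coupling stall, the exhaust seal stall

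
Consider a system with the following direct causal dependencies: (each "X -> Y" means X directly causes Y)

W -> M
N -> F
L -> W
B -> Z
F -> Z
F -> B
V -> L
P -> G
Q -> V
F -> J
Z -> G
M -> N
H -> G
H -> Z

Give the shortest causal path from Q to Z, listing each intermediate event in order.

Q → V → L → W → M → N → F → Z

Q → V
V → L
L → W
W → M
M → N
N → F
F → Z
Length: 7 steps.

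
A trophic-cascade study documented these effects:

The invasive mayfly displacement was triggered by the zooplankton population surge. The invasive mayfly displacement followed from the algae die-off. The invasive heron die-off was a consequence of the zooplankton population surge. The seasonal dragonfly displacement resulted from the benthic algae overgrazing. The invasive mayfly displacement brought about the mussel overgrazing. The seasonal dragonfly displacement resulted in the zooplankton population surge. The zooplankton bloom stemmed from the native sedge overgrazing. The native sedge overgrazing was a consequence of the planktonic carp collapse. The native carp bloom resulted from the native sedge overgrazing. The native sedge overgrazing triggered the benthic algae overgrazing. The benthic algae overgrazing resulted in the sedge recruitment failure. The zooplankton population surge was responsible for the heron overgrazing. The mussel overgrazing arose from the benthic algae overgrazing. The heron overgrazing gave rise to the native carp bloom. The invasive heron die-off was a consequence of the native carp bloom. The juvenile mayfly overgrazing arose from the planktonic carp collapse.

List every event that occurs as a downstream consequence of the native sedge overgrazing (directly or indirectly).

Direct effects: the benthic algae overgrazing, the native carp bloom, the zooplankton bloom.
2 steps out: the seasonal dragonfly displacement, the sedge recruitment failure, the invasive heron die-off, the mussel overgrazing.
3 steps out: the zooplankton population surge.
4 steps out: the heron overgrazing, the invasive mayfly displacement.
Not reachable from it: the planktonic carp collapse, the juvenile mayfly overgrazing, the algae die-off.

the benthic algae overgrazing, the heron overgrazing, the invasive heron die-off, the invasive mayfly displacement, the mussel overgrazing, the native carp bloom, the seasonal dragonfly displacement, the sedge recruitment failure, the zooplankton bloom, the zooplankton population surge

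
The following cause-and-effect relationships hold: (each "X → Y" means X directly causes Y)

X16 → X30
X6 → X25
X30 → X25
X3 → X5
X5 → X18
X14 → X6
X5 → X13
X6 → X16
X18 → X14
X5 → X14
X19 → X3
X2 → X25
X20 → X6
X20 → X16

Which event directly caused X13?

X5

Upstream contributors include X19, X3, but only X5 feeds directly into X13.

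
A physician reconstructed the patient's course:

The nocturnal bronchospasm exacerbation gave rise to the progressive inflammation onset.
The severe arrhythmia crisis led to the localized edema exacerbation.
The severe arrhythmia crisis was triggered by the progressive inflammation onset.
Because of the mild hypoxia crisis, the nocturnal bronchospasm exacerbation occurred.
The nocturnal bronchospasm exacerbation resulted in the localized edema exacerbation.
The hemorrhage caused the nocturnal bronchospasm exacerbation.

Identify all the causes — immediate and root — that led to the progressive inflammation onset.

the hemorrhage, the mild hypoxia crisis, the nocturnal bronchospasm exacerbation

Immediate cause of the progressive inflammation onset: the nocturnal bronchospasm exacerbation.
Further upstream: the hemorrhage, the mild hypoxia crisis.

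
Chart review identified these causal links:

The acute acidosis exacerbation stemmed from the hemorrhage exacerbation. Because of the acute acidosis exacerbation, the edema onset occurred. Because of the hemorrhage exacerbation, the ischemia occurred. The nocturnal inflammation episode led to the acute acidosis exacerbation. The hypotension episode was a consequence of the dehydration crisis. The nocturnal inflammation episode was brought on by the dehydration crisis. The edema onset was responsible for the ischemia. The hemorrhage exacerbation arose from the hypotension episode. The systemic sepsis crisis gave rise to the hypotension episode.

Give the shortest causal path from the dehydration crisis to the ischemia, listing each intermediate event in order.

the dehydration crisis → the hypotension episode
the hypotension episode → the hemorrhage exacerbation
the hemorrhage exacerbation → the ischemia
Length: 3 steps.

the dehydration crisis → the hypotension episode → the hemorrhage exacerbation → the ischemia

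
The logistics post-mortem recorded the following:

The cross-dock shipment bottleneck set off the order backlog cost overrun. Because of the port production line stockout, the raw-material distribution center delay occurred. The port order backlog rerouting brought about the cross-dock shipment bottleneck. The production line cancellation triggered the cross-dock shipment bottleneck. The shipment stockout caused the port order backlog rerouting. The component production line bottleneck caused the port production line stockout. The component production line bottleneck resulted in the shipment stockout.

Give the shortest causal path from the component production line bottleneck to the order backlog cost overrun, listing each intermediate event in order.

the component production line bottleneck → the shipment stockout
the shipment stockout → the port order backlog rerouting
the port order backlog rerouting → the cross-dock shipment bottleneck
the cross-dock shipment bottleneck → the order backlog cost overrun
Length: 4 steps.

the component production line bottleneck → the shipment stockout → the port order backlog rerouting → the cross-dock shipment bottleneck → the order backlog cost overrun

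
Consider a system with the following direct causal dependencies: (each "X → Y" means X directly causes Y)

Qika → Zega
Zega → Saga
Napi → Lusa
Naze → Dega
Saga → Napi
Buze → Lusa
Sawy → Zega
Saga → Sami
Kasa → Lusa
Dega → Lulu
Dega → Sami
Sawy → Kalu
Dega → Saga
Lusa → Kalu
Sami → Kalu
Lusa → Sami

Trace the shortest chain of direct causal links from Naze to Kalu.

Naze → Dega
Dega → Sami
Sami → Kalu
Length: 3 steps.

Naze → Dega → Sami → Kalu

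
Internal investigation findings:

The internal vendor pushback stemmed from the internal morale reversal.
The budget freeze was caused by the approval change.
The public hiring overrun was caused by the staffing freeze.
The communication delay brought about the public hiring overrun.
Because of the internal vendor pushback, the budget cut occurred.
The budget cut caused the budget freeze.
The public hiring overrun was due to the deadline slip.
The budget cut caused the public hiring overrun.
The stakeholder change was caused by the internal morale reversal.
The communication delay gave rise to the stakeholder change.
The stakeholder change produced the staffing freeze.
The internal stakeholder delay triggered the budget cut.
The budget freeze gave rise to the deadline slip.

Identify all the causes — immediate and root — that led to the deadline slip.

the approval change, the budget cut, the budget freeze, the internal morale reversal, the internal stakeholder delay, the internal vendor pushback

Immediate cause of the deadline slip: the budget freeze.
Further upstream: the internal morale reversal, the internal vendor pushback, the internal stakeholder delay, the approval change, the budget cut.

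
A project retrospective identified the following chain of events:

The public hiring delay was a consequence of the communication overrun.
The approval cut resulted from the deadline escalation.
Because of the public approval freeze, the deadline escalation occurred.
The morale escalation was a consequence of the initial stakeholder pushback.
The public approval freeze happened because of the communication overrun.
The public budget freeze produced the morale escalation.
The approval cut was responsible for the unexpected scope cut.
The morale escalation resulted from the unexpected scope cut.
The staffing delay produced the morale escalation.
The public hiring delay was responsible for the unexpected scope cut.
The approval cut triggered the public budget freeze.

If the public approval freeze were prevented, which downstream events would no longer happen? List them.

the approval cut, the deadline escalation, the public budget freeze

Downstream of the public approval freeze: the deadline escalation, the approval cut, the public budget freeze, the unexpected scope cut, the morale escalation.
Of those, still caused via another path: the unexpected scope cut, the morale escalation.
The remainder have no surviving cause.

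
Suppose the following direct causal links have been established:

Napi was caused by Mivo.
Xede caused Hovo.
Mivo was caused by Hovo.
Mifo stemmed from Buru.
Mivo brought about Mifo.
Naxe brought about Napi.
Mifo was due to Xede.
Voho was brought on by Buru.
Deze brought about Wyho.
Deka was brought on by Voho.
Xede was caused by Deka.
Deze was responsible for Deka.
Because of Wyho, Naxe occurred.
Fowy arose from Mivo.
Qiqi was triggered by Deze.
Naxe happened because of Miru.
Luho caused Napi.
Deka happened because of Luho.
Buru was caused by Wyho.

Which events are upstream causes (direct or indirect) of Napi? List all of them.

Buru, Deka, Deze, Hovo, Luho, Miru, Mivo, Naxe, Voho, Wyho, Xede

Immediate causes of Napi: Naxe, Luho, Mivo.
Further upstream: Deze, Wyho, Miru, Buru, Voho, Deka, Xede, Hovo.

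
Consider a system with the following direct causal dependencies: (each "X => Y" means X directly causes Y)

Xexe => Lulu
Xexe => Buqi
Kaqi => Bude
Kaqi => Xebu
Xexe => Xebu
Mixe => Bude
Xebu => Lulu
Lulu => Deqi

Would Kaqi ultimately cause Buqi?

No

Kaqi leads to Xebu, Lulu, Deqi, Bude; Buqi is not among them.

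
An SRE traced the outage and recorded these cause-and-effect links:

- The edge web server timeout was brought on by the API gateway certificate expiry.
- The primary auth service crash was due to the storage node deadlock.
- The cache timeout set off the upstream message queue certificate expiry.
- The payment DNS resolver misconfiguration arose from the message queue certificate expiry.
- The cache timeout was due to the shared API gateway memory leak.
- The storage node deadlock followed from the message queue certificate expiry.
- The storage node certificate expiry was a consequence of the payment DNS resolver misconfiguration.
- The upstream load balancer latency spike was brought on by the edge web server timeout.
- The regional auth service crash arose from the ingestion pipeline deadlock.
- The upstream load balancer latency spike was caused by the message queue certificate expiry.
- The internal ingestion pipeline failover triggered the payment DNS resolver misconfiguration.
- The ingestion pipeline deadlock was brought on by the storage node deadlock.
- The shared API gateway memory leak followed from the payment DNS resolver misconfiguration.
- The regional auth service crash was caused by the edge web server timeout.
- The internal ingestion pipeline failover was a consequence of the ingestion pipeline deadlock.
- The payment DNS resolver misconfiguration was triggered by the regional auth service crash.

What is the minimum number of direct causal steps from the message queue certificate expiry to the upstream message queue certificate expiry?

Shortest chain: the message queue certificate expiry → the payment DNS resolver misconfiguration → the shared API gateway memory leak → the cache timeout → the upstream message queue certificate expiry.

4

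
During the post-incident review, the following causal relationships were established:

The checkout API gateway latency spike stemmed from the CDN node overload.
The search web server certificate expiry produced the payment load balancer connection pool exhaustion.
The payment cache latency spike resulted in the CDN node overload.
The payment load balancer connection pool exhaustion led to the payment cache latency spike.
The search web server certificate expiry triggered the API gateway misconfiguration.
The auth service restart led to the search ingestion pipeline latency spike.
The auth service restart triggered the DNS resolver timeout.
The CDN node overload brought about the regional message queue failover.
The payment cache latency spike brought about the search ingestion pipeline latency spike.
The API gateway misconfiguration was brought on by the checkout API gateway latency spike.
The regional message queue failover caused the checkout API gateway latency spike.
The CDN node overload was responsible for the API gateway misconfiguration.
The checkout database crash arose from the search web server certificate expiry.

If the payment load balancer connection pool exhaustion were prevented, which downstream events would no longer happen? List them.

Downstream of the payment load balancer connection pool exhaustion: the payment cache latency spike, the CDN node overload, the regional message queue failover, the checkout API gateway latency spike, the API gateway misconfiguration, the search ingestion pipeline latency spike.
Of those, still caused via another path: the API gateway misconfiguration, the search ingestion pipeline latency spike.
The remainder have no surviving cause.

the CDN node overload, the checkout API gateway latency spike, the payment cache latency spike, the regional message queue failover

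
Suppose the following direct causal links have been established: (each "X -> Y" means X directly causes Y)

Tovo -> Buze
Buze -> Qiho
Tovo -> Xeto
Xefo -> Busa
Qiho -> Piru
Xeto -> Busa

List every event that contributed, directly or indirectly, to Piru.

Buze, Qiho, Tovo

Immediate cause of Piru: Qiho.
Further upstream: Tovo, Buze.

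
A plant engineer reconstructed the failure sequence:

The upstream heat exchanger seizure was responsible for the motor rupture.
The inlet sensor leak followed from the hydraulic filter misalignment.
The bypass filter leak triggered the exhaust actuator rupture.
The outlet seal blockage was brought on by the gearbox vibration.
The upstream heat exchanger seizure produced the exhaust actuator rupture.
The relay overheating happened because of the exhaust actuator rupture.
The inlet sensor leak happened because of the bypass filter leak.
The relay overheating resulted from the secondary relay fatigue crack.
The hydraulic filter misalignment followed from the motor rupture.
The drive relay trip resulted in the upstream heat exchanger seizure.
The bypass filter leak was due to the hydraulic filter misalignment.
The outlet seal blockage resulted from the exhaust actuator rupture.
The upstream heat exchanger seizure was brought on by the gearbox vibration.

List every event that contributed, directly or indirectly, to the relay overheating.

Immediate causes of the relay overheating: the secondary relay fatigue crack, the exhaust actuator rupture.
Further upstream: the gearbox vibration, the drive relay trip, the upstream heat exchanger seizure, the motor rupture, the hydraulic filter misalignment, the bypass filter leak.

the bypass filter leak, the drive relay trip, the exhaust actuator rupture, the gearbox vibration, the hydraulic filter misalignment, the motor rupture, the secondary relay fatigue crack, the upstream heat exchanger seizure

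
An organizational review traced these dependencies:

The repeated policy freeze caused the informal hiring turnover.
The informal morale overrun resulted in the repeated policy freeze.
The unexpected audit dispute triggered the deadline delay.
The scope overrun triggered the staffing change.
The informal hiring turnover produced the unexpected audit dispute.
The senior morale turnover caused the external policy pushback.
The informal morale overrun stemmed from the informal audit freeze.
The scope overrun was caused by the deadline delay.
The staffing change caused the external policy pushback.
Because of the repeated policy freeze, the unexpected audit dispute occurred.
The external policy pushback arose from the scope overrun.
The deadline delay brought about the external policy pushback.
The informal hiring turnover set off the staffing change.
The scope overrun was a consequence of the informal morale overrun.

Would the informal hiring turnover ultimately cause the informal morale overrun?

The informal hiring turnover leads to the unexpected audit dispute, the deadline delay, the scope overrun, the staffing change, the external policy pushback; the informal morale overrun is not among them.

No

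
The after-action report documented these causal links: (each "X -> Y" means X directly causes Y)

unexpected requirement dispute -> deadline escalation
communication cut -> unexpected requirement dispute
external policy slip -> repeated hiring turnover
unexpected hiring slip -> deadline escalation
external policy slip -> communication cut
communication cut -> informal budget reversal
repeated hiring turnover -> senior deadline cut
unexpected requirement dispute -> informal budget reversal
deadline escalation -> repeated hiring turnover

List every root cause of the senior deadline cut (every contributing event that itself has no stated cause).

the external policy slip, the unexpected hiring slip

Tracing upstream from the senior deadline cut: the senior deadline cut ← the repeated hiring turnover ← the external policy slip.
A separate upstream branch: the senior deadline cut ← the repeated hiring turnover ← the deadline escalation ← the unexpected hiring slip.
Each of those chain origins has no stated cause.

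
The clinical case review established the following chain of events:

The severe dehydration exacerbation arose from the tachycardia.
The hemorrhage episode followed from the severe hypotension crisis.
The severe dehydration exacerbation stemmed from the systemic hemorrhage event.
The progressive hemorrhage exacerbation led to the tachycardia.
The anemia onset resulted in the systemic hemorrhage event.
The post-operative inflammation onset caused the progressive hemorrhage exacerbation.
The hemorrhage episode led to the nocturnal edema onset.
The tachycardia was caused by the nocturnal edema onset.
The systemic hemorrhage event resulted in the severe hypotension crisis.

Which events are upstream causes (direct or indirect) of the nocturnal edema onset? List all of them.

the anemia onset, the hemorrhage episode, the severe hypotension crisis, the systemic hemorrhage event

Immediate cause of the nocturnal edema onset: the hemorrhage episode.
Further upstream: the anemia onset, the systemic hemorrhage event, the severe hypotension crisis.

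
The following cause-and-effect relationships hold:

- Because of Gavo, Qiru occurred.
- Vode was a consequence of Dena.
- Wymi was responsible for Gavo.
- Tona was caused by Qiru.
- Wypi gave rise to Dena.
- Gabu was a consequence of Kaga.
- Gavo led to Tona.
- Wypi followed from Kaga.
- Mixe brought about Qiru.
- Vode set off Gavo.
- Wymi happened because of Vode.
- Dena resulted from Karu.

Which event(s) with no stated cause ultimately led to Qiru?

Kaga, Karu, Mixe

Tracing upstream from Qiru: Qiru ← Gavo ← Vode ← Dena ← Wypi ← Kaga.
A separate upstream branch: Qiru ← Gavo ← Vode ← Dena ← Karu.
A separate upstream branch: Qiru ← Mixe.
Each of those chain origins has no stated cause.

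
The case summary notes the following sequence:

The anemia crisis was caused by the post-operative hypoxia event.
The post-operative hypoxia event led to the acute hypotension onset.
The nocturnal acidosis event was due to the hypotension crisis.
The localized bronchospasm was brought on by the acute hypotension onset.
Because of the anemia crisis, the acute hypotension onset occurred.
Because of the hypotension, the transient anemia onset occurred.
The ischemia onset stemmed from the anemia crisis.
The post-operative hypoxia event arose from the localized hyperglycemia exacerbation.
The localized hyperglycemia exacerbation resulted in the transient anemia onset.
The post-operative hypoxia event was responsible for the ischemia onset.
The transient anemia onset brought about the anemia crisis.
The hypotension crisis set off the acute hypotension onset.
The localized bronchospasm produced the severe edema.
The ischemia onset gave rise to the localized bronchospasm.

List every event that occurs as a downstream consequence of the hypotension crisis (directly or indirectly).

Direct effects: the nocturnal acidosis event, the acute hypotension onset.
2 steps out: the localized bronchospasm.
3 steps out: the severe edema.
Not reachable from it: the hypotension, the localized hyperglycemia exacerbation, the transient anemia onset, the post-operative hypoxia event, the anemia crisis, the ischemia onset.

the acute hypotension onset, the localized bronchospasm, the nocturnal acidosis event, the severe edema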